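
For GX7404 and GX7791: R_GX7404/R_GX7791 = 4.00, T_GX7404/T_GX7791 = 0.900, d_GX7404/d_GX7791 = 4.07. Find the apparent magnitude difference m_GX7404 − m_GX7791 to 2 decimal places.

0.50

L_GX7404/L_GX7791 = (4.00)²(0.900)⁴ = 10.50.
F_GX7404/F_GX7791 = (L_GX7404/L_GX7791)/(d_GX7404/d_GX7791)² = 10.50/16.56 = 0.6337.
m_GX7404 − m_GX7791 = −2.5 log₁₀(0.6337) = 0.50.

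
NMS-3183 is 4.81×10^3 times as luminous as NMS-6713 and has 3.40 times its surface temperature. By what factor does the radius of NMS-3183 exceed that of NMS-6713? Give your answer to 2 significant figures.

L ∝ R²T⁴ gives R ∝ √L / T², so
R_NMS-3183/R_NMS-6713 = √(4.81×10^3) / (3.40)² = 69.35 / 11.56 = 5.999.

6.0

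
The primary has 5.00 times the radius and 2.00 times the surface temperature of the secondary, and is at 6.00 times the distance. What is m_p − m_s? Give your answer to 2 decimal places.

-2.61

L_p/L_s = (5.00)²(2.00)⁴ = 400.0.
F_p/F_s = (L_p/L_s)/(d_p/d_s)² = 400.0/36.00 = 11.11.
m_p − m_s = −2.5 log₁₀(11.11) = -2.61.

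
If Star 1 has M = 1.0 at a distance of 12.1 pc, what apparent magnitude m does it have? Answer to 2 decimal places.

1.41

m = M + 5 log₁₀(d/10 pc) = 1.0 + 5 log₁₀(12.1/10)
  = 1.0 + 5 × 0.083 = 1.0 + 0.41 = 1.41.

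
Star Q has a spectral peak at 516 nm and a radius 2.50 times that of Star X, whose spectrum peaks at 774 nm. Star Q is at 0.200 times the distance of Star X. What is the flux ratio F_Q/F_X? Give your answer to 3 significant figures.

791

Wien's law: T_Q/T_X = λ_X/λ_Q = 774/516 = 1.500.
L_Q/L_X = (R_Q/R_X)²(T_Q/T_X)⁴ = (2.50)²(1.500)⁴ = 31.64.
F_Q/F_X = (L_Q/L_X)/(d_Q/d_X)² = 31.64/(0.200)² = 791.0.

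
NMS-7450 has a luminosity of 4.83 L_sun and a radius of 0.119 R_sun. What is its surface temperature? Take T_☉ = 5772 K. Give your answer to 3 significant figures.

T/T_☉ = (L/L_☉)^(1/4) / (R/R_☉)^(1/2)
T = 5772 × (4.83)^(1/4) / √(0.119) = 5772 × 1.482 / 0.3450 = 2.481×10^4 K.

2.48×10^4 K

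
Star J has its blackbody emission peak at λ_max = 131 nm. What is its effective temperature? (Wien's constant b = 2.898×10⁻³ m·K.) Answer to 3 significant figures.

T = b/λ_max = 2.898×10⁻³ / (131×10⁻⁹) = 2.212×10^4 K.

2.21×10^4 K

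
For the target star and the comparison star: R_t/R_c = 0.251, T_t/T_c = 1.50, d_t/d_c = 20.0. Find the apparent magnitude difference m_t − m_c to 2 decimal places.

7.75

L_t/L_c = (0.251)²(1.50)⁴ = 0.3189.
F_t/F_c = (L_t/L_c)/(d_t/d_c)² = 0.3189/400.0 = 7.974×10^-4.
m_t − m_c = −2.5 log₁₀(7.974×10^-4) = 7.75.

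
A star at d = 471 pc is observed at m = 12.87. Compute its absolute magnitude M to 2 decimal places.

M = m − 5 log₁₀(d/10 pc) = 12.87 − 5 log₁₀(471/10)
  = 12.87 − 5 × 1.673 = 12.87 − 8.37 = 4.50.

4.50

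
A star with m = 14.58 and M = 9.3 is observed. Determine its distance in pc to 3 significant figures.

114 pc

m − M = 5 log₁₀(d/10 pc)
14.58 − (9.3) = 5.28 = 5 log₁₀(d/10)
d = 10 × 10^(5.28/5) = 10 × 10^1.056 = 113.8 pc.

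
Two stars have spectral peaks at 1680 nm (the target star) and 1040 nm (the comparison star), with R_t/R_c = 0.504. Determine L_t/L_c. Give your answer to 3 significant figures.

0.0373

Wien's law gives T ∝ 1/λ_max, so T_t/T_c = λ_c/λ_t = 1040/1680 = 0.6190.
Then L ∝ R²T⁴ gives L_t/L_c = (0.504)² × (0.6190)⁴ = 0.2540 × 0.1469 = 0.03730.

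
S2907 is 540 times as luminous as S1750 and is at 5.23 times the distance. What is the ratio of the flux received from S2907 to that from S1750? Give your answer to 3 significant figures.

19.7

F = L/(4πd²), so F_S2907/F_S1750 = (L_S2907/L_S1750) / (d_S2907/d_S1750)²
= 540 / (5.23)² = 540 / 27.35 = 19.74.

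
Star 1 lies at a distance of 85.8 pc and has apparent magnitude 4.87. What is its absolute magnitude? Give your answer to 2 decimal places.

0.20

M = m − 5 log₁₀(d/10 pc) = 4.87 − 5 log₁₀(85.8/10)
  = 4.87 − 5 × 0.933 = 4.87 − 4.67 = 0.20.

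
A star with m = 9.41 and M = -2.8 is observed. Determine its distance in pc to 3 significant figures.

2.77×10^3 pc

m − M = 5 log₁₀(d/10 pc)
9.41 − (-2.8) = 12.21 = 5 log₁₀(d/10)
d = 10 × 10^(12.21/5) = 10 × 10^2.442 = 2767 pc.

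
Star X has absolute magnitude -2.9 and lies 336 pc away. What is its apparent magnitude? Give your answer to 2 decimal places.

4.73

m = M + 5 log₁₀(d/10 pc) = -2.9 + 5 log₁₀(336/10)
  = -2.9 + 5 × 1.526 = -2.9 + 7.63 = 4.73.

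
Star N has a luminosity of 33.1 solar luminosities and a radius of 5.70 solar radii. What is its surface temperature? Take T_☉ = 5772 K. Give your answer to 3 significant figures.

T/T_☉ = (L/L_☉)^(1/4) / (R/R_☉)^(1/2)
T = 5772 × (33.1)^(1/4) / √(5.70) = 5772 × 2.399 / 2.387 = 5799 K.

5.80×10^3 K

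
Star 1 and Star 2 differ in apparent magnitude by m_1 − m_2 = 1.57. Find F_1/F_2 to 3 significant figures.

0.236

F_1/F_2 = 10^(−(m_1 − m_2)/2.5) = 10^(-1.57/2.5) = 10^-0.628 = 0.2355.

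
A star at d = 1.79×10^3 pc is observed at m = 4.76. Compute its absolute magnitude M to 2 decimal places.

M = m − 5 log₁₀(d/10 pc) = 4.76 − 5 log₁₀(1.79×10^3/10)
  = 4.76 − 5 × 2.253 = 4.76 − 11.26 = -6.50.

-6.50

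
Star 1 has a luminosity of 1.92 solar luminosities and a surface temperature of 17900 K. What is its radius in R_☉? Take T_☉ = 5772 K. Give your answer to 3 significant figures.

0.144 R_☉

R/R_☉ = √(L/L_☉) / (T/T_☉)² = √(1.92) / (3.101)²
       = 1.386 / 9.617 = 0.1441.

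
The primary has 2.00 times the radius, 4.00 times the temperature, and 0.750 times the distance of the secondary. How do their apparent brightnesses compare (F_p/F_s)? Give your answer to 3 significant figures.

L_p/L_s = (R_p/R_s)²(T_p/T_s)⁴ = (2.00)² × (4.00)⁴ = 1024.
F_p/F_s = (L_p/L_s)/(d_p/d_s)² = 1024 / (0.750)² = 1820.

1.82×10^3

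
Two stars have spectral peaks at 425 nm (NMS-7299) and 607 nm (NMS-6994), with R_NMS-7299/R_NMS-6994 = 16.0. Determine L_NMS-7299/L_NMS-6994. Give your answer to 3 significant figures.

1.07×10^3

Wien's law gives T ∝ 1/λ_max, so T_NMS-7299/T_NMS-6994 = λ_NMS-6994/λ_NMS-7299 = 607/425 = 1.428.
Then L ∝ R²T⁴ gives L_NMS-7299/L_NMS-6994 = (16.0)² × (1.428)⁴ = 256.0 × 4.161 = 1065.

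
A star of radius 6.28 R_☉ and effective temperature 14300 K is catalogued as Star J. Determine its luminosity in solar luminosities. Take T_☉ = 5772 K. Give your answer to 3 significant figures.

L/L_☉ = (R/R_☉)² (T/T_☉)⁴ = (6.28)² × (14300/5772)⁴
       = 39.44 × (2.477)⁴ = 39.44 × 37.67 = 1486.

1.49×10^3 solar luminosities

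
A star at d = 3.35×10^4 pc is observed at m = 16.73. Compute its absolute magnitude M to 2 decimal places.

M = m − 5 log₁₀(d/10 pc) = 16.73 − 5 log₁₀(3.35×10^4/10)
  = 16.73 − 5 × 3.525 = 16.73 − 17.63 = -0.90.

-0.90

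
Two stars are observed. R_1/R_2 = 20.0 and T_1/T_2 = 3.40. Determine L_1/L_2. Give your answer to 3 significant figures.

From the Stefan–Boltzmann law, L ∝ R²T⁴, so
L_1/L_2 = (R_1/R_2)² (T_1/T_2)⁴ = (20.0)² × (3.40)⁴ = 400.0 × 133.6 = 5.345×10^4.

5.35×10^4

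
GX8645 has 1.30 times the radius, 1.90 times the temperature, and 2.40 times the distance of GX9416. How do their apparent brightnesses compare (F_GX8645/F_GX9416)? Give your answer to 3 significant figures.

3.82

L_GX8645/L_GX9416 = (R_GX8645/R_GX9416)²(T_GX8645/T_GX9416)⁴ = (1.30)² × (1.90)⁴ = 22.02.
F_GX8645/F_GX9416 = (L_GX8645/L_GX9416)/(d_GX8645/d_GX9416)² = 22.02 / (2.40)² = 3.824.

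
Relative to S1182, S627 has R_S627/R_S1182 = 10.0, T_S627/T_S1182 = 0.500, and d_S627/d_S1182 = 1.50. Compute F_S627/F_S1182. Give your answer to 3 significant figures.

2.78

L_S627/L_S1182 = (R_S627/R_S1182)²(T_S627/T_S1182)⁴ = (10.0)² × (0.500)⁴ = 6.250.
F_S627/F_S1182 = (L_S627/L_S1182)/(d_S627/d_S1182)² = 6.250 / (1.50)² = 2.778.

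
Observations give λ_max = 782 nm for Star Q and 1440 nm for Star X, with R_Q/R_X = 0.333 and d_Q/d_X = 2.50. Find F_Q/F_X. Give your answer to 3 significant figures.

Wien's law: T_Q/T_X = λ_X/λ_Q = 1440/782 = 1.841.
L_Q/L_X = (R_Q/R_X)²(T_Q/T_X)⁴ = (0.333)²(1.841)⁴ = 1.275.
F_Q/F_X = (L_Q/L_X)/(d_Q/d_X)² = 1.275/(2.50)² = 0.2040.

0.204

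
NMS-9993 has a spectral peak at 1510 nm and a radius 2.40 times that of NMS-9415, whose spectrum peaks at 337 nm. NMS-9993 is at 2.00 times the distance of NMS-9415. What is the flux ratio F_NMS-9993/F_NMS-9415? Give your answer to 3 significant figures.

0.00357

Wien's law: T_NMS-9993/T_NMS-9415 = λ_NMS-9415/λ_NMS-9993 = 337/1510 = 0.2232.
L_NMS-9993/L_NMS-9415 = (R_NMS-9993/R_NMS-9415)²(T_NMS-9993/T_NMS-9415)⁴ = (2.40)²(0.2232)⁴ = 0.01429.
F_NMS-9993/F_NMS-9415 = (L_NMS-9993/L_NMS-9415)/(d_NMS-9993/d_NMS-9415)² = 0.01429/(2.00)² = 0.003573.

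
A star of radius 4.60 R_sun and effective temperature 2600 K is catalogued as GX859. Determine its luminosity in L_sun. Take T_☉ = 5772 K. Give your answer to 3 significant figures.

L/L_☉ = (R/R_☉)² (T/T_☉)⁴ = (4.60)² × (2600/5772)⁴
       = 21.16 × (0.4505)⁴ = 21.16 × 0.04117 = 0.8712.

0.871 L_sun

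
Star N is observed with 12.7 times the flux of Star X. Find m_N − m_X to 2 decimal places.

m_N − m_X = −2.5 log₁₀(F_N/F_X) = −2.5 log₁₀(12.7) = −2.5 × (1.104) = -2.760.

-2.76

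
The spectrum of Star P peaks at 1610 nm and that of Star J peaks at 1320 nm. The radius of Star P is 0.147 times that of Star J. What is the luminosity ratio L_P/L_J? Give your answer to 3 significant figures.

Wien's law gives T ∝ 1/λ_max, so T_P/T_J = λ_J/λ_P = 1320/1610 = 0.8199.
Then L ∝ R²T⁴ gives L_P/L_J = (0.147)² × (0.8199)⁴ = 0.02161 × 0.4518 = 0.009764.

0.00976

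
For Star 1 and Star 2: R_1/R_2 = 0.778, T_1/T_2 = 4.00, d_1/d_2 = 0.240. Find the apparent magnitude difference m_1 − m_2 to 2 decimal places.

L_1/L_2 = (0.778)²(4.00)⁴ = 155.0.
F_1/F_2 = (L_1/L_2)/(d_1/d_2)² = 155.0/0.05760 = 2690.
m_1 − m_2 = −2.5 log₁₀(2690) = -8.57.

-8.57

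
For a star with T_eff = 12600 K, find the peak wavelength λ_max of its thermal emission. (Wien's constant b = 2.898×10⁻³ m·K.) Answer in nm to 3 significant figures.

230 nm

λ_max = b/T = 2.898×10⁻³ / 12600 = 2.30×10^-7 m = 230.0 nm.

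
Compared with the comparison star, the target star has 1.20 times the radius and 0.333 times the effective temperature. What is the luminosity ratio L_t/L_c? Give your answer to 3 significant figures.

From the Stefan–Boltzmann law, L ∝ R²T⁴, so
L_t/L_c = (R_t/R_c)² (T_t/T_c)⁴ = (1.20)² × (0.333)⁴ = 1.440 × 0.01230 = 0.01771.

0.0177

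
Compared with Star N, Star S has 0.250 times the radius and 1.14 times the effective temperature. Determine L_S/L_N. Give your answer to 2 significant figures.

0.11

From the Stefan–Boltzmann law, L ∝ R²T⁴, so
L_S/L_N = (R_S/R_N)² (T_S/T_N)⁴ = (0.250)² × (1.14)⁴ = 0.06250 × 1.689 = 0.1056.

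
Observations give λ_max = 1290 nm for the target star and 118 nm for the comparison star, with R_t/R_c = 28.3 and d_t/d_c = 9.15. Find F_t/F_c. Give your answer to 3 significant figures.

6.70×10^-4

Wien's law: T_t/T_c = λ_c/λ_t = 118/1290 = 0.09147.
L_t/L_c = (R_t/R_c)²(T_t/T_c)⁴ = (28.3)²(0.09147)⁴ = 0.05607.
F_t/F_c = (L_t/L_c)/(d_t/d_c)² = 0.05607/(9.15)² = 6.697×10^-4.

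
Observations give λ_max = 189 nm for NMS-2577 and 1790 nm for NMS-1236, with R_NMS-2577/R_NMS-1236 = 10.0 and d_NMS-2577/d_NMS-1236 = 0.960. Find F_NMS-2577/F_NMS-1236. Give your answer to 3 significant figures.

Wien's law: T_NMS-2577/T_NMS-1236 = λ_NMS-1236/λ_NMS-2577 = 1790/189 = 9.471.
L_NMS-2577/L_NMS-1236 = (R_NMS-2577/R_NMS-1236)²(T_NMS-2577/T_NMS-1236)⁴ = (10.0)²(9.471)⁴ = 8.046×10^5.
F_NMS-2577/F_NMS-1236 = (L_NMS-2577/L_NMS-1236)/(d_NMS-2577/d_NMS-1236)² = 8.046×10^5/(0.960)² = 8.730×10^5.

8.73×10^5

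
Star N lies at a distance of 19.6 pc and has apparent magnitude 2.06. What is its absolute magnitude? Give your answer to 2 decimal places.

M = m − 5 log₁₀(d/10 pc) = 2.06 − 5 log₁₀(19.6/10)
  = 2.06 − 5 × 0.292 = 2.06 − 1.46 = 0.60.

0.60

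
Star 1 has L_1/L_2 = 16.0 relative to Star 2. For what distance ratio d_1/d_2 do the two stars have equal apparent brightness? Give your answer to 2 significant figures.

4.0

Equal flux requires L_1/d_1² = L_2/d_2², so d_1/d_2 = √(L_1/L_2)
= √(16.0) = 4.000.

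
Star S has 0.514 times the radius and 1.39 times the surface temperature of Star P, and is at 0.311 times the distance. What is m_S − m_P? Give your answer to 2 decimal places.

L_S/L_P = (0.514)²(1.39)⁴ = 0.9862.
F_S/F_P = (L_S/L_P)/(d_S/d_P)² = 0.9862/0.09672 = 10.20.
m_S − m_P = −2.5 log₁₀(10.20) = -2.52.

-2.52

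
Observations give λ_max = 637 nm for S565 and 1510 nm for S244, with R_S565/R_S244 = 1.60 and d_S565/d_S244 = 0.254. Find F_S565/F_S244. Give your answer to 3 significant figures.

1.25×10^3

Wien's law: T_S565/T_S244 = λ_S244/λ_S565 = 1510/637 = 2.370.
L_S565/L_S244 = (R_S565/R_S244)²(T_S565/T_S244)⁴ = (1.60)²(2.370)⁴ = 80.83.
F_S565/F_S244 = (L_S565/L_S244)/(d_S565/d_S244)² = 80.83/(0.254)² = 1253.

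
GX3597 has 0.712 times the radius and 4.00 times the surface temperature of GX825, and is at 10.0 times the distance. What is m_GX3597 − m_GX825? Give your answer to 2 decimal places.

L_GX3597/L_GX825 = (0.712)²(4.00)⁴ = 129.8.
F_GX3597/F_GX825 = (L_GX3597/L_GX825)/(d_GX3597/d_GX825)² = 129.8/100.0 = 1.298.
m_GX3597 − m_GX825 = −2.5 log₁₀(1.298) = -0.28.

-0.28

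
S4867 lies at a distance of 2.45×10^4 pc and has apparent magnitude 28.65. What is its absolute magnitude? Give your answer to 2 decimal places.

11.70

M = m − 5 log₁₀(d/10 pc) = 28.65 − 5 log₁₀(2.45×10^4/10)
  = 28.65 − 5 × 3.389 = 28.65 − 16.95 = 11.70.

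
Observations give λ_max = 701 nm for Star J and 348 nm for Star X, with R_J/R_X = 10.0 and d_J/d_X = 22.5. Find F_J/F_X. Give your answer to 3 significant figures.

0.0120

Wien's law: T_J/T_X = λ_X/λ_J = 348/701 = 0.4964.
L_J/L_X = (R_J/R_X)²(T_J/T_X)⁴ = (10.0)²(0.4964)⁴ = 6.074.
F_J/F_X = (L_J/L_X)/(d_J/d_X)² = 6.074/(22.5)² = 0.01200.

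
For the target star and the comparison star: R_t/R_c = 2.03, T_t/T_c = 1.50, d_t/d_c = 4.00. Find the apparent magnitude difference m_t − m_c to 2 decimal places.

L_t/L_c = (2.03)²(1.50)⁴ = 20.86.
F_t/F_c = (L_t/L_c)/(d_t/d_c)² = 20.86/16.00 = 1.304.
m_t − m_c = −2.5 log₁₀(1.304) = -0.29.

-0.29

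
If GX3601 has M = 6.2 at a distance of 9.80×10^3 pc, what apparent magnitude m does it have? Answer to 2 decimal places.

m = M + 5 log₁₀(d/10 pc) = 6.2 + 5 log₁₀(9.80×10^3/10)
  = 6.2 + 5 × 2.991 = 6.2 + 14.96 = 21.16.

21.16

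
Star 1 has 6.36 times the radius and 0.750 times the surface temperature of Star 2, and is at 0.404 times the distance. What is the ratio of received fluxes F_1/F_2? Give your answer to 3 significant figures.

L_1/L_2 = (R_1/R_2)²(T_1/T_2)⁴ = (6.36)² × (0.750)⁴ = 12.80.
F_1/F_2 = (L_1/L_2)/(d_1/d_2)² = 12.80 / (0.404)² = 78.41.

78.4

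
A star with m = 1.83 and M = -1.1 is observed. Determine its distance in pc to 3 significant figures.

m − M = 5 log₁₀(d/10 pc)
1.83 − (-1.1) = 2.93 = 5 log₁₀(d/10)
d = 10 × 10^(2.93/5) = 10 × 10^0.586 = 38.55 pc.

38.5 pc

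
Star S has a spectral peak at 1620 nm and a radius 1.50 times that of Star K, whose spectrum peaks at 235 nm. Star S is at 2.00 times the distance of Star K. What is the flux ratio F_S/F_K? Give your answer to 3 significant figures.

Wien's law: T_S/T_K = λ_K/λ_S = 235/1620 = 0.1451.
L_S/L_K = (R_S/R_K)²(T_S/T_K)⁴ = (1.50)²(0.1451)⁴ = 9.963×10^-4.
F_S/F_K = (L_S/L_K)/(d_S/d_K)² = 9.963×10^-4/(2.00)² = 2.491×10^-4.

2.49×10^-4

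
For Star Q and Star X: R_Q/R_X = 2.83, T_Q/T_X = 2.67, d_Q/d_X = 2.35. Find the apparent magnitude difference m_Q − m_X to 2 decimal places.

-4.67

L_Q/L_X = (2.83)²(2.67)⁴ = 407.0.
F_Q/F_X = (L_Q/L_X)/(d_Q/d_X)² = 407.0/5.523 = 73.70.
m_Q − m_X = −2.5 log₁₀(73.70) = -4.67.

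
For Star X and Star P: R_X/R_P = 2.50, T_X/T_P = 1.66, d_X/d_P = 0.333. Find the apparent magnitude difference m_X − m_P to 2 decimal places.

-6.58

L_X/L_P = (2.50)²(1.66)⁴ = 47.46.
F_X/F_P = (L_X/L_P)/(d_X/d_P)² = 47.46/0.1109 = 428.0.
m_X − m_P = −2.5 log₁₀(428.0) = -6.58.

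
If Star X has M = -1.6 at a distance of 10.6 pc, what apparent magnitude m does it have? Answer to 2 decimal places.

-1.47

m = M + 5 log₁₀(d/10 pc) = -1.6 + 5 log₁₀(10.6/10)
  = -1.6 + 5 × 0.025 = -1.6 + 0.13 = -1.47.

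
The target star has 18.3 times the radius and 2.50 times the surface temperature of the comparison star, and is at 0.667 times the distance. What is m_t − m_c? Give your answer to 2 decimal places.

L_t/L_c = (18.3)²(2.50)⁴ = 1.308×10^4.
F_t/F_c = (L_t/L_c)/(d_t/d_c)² = 1.308×10^4/0.4449 = 2.940×10^4.
m_t − m_c = −2.5 log₁₀(2.940×10^4) = -11.17.

-11.17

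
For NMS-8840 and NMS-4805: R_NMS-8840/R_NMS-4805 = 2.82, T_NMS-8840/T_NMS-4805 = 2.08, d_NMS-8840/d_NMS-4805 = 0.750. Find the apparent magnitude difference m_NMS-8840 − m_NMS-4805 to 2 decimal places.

-6.06

L_NMS-8840/L_NMS-4805 = (2.82)²(2.08)⁴ = 148.9.
F_NMS-8840/F_NMS-4805 = (L_NMS-8840/L_NMS-4805)/(d_NMS-8840/d_NMS-4805)² = 148.9/0.5625 = 264.6.
m_NMS-8840 − m_NMS-4805 = −2.5 log₁₀(264.6) = -6.06.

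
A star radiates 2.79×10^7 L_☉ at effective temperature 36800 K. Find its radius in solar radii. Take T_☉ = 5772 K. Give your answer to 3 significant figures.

130 solar radii

R/R_☉ = √(L/L_☉) / (T/T_☉)² = √(2.79×10^7) / (6.376)²
       = 5282 / 40.65 = 129.9.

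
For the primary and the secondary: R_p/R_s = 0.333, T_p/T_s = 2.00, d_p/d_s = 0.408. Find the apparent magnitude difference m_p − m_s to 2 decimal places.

L_p/L_s = (0.333)²(2.00)⁴ = 1.774.
F_p/F_s = (L_p/L_s)/(d_p/d_s)² = 1.774/0.1665 = 10.66.
m_p − m_s = −2.5 log₁₀(10.66) = -2.57.

-2.57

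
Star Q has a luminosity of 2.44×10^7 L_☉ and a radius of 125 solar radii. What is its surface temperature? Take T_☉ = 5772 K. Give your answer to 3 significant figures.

T/T_☉ = (L/L_☉)^(1/4) / (R/R_☉)^(1/2)
T = 5772 × (2.44×10^7)^(1/4) / √(125) = 5772 × 70.28 / 11.18 = 3.628×10^4 K.

3.63×10^4 K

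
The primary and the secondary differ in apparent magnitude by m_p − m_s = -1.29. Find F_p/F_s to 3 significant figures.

3.28

F_p/F_s = 10^(−(m_p − m_s)/2.5) = 10^(1.29/2.5) = 10^0.516 = 3.281.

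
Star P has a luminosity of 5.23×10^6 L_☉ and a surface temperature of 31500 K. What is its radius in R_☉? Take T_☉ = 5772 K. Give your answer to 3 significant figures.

R/R_☉ = √(L/L_☉) / (T/T_☉)² = √(5.23×10^6) / (5.457)²
       = 2287 / 29.78 = 76.79.

76.8 R_☉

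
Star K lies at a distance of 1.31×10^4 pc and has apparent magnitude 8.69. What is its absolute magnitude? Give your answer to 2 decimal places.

-6.90

M = m − 5 log₁₀(d/10 pc) = 8.69 − 5 log₁₀(1.31×10^4/10)
  = 8.69 − 5 × 3.117 = 8.69 − 15.59 = -6.90.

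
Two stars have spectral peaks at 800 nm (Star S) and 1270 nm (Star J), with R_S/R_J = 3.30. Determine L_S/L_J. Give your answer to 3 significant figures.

69.2

Wien's law gives T ∝ 1/λ_max, so T_S/T_J = λ_J/λ_S = 1270/800 = 1.587.
Then L ∝ R²T⁴ gives L_S/L_J = (3.30)² × (1.587)⁴ = 10.89 × 6.351 = 69.16.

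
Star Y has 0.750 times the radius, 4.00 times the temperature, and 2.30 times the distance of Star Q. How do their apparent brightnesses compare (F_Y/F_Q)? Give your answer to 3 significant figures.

27.2

L_Y/L_Q = (R_Y/R_Q)²(T_Y/T_Q)⁴ = (0.750)² × (4.00)⁴ = 144.0.
F_Y/F_Q = (L_Y/L_Q)/(d_Y/d_Q)² = 144.0 / (2.30)² = 27.22.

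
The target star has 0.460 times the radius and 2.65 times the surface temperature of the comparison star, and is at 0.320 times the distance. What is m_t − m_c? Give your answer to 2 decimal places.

L_t/L_c = (0.460)²(2.65)⁴ = 10.44.
F_t/F_c = (L_t/L_c)/(d_t/d_c)² = 10.44/0.1024 = 101.9.
m_t − m_c = −2.5 log₁₀(101.9) = -5.02.

-5.02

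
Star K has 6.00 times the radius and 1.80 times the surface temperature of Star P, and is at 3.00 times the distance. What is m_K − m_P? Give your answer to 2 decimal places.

L_K/L_P = (6.00)²(1.80)⁴ = 377.9.
F_K/F_P = (L_K/L_P)/(d_K/d_P)² = 377.9/9.000 = 41.99.
m_K − m_P = −2.5 log₁₀(41.99) = -4.06.

-4.06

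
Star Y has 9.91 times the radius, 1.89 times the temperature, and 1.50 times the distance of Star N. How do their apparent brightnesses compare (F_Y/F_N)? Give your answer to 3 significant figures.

557

L_Y/L_N = (R_Y/R_N)²(T_Y/T_N)⁴ = (9.91)² × (1.89)⁴ = 1253.
F_Y/F_N = (L_Y/L_N)/(d_Y/d_N)² = 1253 / (1.50)² = 556.9.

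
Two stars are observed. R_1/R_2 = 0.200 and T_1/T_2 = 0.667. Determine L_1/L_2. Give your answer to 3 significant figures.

From the Stefan–Boltzmann law, L ∝ R²T⁴, so
L_1/L_2 = (R_1/R_2)² (T_1/T_2)⁴ = (0.200)² × (0.667)⁴ = 0.04000 × 0.1979 = 0.007917.

0.00792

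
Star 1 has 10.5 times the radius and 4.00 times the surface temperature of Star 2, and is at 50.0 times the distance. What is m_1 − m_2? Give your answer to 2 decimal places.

-2.63

L_1/L_2 = (10.5)²(4.00)⁴ = 2.822×10^4.
F_1/F_2 = (L_1/L_2)/(d_1/d_2)² = 2.822×10^4/2500 = 11.29.
m_1 − m_2 = −2.5 log₁₀(11.29) = -2.63.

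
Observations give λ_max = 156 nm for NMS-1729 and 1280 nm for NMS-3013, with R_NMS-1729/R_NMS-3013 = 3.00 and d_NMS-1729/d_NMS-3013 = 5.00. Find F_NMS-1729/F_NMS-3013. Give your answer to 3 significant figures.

Wien's law: T_NMS-1729/T_NMS-3013 = λ_NMS-3013/λ_NMS-1729 = 1280/156 = 8.205.
L_NMS-1729/L_NMS-3013 = (R_NMS-1729/R_NMS-3013)²(T_NMS-1729/T_NMS-3013)⁴ = (3.00)²(8.205)⁴ = 4.079×10^4.
F_NMS-1729/F_NMS-3013 = (L_NMS-1729/L_NMS-3013)/(d_NMS-1729/d_NMS-3013)² = 4.079×10^4/(5.00)² = 1632.

1.63×10^3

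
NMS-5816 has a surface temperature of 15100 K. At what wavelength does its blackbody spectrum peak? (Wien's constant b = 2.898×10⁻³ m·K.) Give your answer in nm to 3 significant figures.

192 nm

λ_max = b/T = 2.898×10⁻³ / 15100 = 1.92×10^-7 m = 191.9 nm.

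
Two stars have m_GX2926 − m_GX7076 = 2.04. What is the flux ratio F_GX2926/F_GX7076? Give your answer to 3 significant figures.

0.153

F_GX2926/F_GX7076 = 10^(−(m_GX2926 − m_GX7076)/2.5) = 10^(-2.04/2.5) = 10^-0.816 = 0.1528.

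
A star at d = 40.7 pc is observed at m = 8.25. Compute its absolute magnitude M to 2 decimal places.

5.20

M = m − 5 log₁₀(d/10 pc) = 8.25 − 5 log₁₀(40.7/10)
  = 8.25 − 5 × 0.610 = 8.25 − 3.05 = 5.20.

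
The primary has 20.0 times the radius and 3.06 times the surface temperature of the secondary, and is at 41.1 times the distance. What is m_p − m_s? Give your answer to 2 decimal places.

L_p/L_s = (20.0)²(3.06)⁴ = 3.507×10^4.
F_p/F_s = (L_p/L_s)/(d_p/d_s)² = 3.507×10^4/1689 = 20.76.
m_p − m_s = −2.5 log₁₀(20.76) = -3.29.

-3.29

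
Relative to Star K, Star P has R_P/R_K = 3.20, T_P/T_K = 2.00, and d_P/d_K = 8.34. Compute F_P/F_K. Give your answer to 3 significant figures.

L_P/L_K = (R_P/R_K)²(T_P/T_K)⁴ = (3.20)² × (2.00)⁴ = 163.8.
F_P/F_K = (L_P/L_K)/(d_P/d_K)² = 163.8 / (8.34)² = 2.356.

2.36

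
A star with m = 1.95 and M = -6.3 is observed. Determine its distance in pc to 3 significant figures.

m − M = 5 log₁₀(d/10 pc)
1.95 − (-6.3) = 8.25 = 5 log₁₀(d/10)
d = 10 × 10^(8.25/5) = 10 × 10^1.650 = 446.7 pc.

447 pc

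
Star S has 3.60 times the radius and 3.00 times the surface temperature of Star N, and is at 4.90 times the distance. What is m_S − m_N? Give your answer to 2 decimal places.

L_S/L_N = (3.60)²(3.00)⁴ = 1050.
F_S/F_N = (L_S/L_N)/(d_S/d_N)² = 1050/24.01 = 43.72.
m_S − m_N = −2.5 log₁₀(43.72) = -4.10.

-4.10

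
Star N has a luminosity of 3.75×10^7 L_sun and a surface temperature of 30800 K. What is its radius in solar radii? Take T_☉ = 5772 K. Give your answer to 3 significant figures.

215 solar radii

R/R_☉ = √(L/L_☉) / (T/T_☉)² = √(3.75×10^7) / (5.336)²
       = 6124 / 28.47 = 215.1.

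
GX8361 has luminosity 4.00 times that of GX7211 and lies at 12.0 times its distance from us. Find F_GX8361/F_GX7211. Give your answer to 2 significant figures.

F = L/(4πd²), so F_GX8361/F_GX7211 = (L_GX8361/L_GX7211) / (d_GX8361/d_GX7211)²
= 4.00 / (12.0)² = 4.00 / 144.0 = 0.02778.

0.028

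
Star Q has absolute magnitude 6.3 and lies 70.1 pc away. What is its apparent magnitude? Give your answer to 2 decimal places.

m = M + 5 log₁₀(d/10 pc) = 6.3 + 5 log₁₀(70.1/10)
  = 6.3 + 5 × 0.846 = 6.3 + 4.23 = 10.53.

10.53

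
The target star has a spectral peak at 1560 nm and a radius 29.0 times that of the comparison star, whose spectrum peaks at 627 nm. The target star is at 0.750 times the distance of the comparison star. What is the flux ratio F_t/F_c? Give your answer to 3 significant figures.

Wien's law: T_t/T_c = λ_c/λ_t = 627/1560 = 0.4019.
L_t/L_c = (R_t/R_c)²(T_t/T_c)⁴ = (29.0)²(0.4019)⁴ = 21.95.
F_t/F_c = (L_t/L_c)/(d_t/d_c)² = 21.95/(0.750)² = 39.02.

39.0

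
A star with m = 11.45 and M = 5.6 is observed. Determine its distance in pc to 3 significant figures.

148 pc

m − M = 5 log₁₀(d/10 pc)
11.45 − (5.6) = 5.85 = 5 log₁₀(d/10)
d = 10 × 10^(5.85/5) = 10 × 10^1.170 = 147.9 pc.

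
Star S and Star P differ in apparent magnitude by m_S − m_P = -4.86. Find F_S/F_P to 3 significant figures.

87.9

F_S/F_P = 10^(−(m_S − m_P)/2.5) = 10^(4.86/2.5) = 10^1.944 = 87.90.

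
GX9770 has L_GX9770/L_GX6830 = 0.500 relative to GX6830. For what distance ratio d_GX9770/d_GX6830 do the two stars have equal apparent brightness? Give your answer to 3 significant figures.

Equal flux requires L_GX9770/d_GX9770² = L_GX6830/d_GX6830², so d_GX9770/d_GX6830 = √(L_GX9770/L_GX6830)
= √(0.500) = 0.7071.

0.707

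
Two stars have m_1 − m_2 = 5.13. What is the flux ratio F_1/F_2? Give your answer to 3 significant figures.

F_1/F_2 = 10^(−(m_1 − m_2)/2.5) = 10^(-5.13/2.5) = 10^-2.052 = 0.008872.

0.00887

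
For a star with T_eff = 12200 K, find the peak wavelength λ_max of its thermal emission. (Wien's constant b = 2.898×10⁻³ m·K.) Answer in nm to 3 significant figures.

238 nm

λ_max = b/T = 2.898×10⁻³ / 12200 = 2.38×10^-7 m = 237.5 nm.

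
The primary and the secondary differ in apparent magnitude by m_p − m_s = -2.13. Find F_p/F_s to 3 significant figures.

7.11

F_p/F_s = 10^(−(m_p − m_s)/2.5) = 10^(2.13/2.5) = 10^0.852 = 7.112.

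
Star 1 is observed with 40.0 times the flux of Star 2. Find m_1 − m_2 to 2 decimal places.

m_1 − m_2 = −2.5 log₁₀(F_1/F_2) = −2.5 log₁₀(40.0) = −2.5 × (1.602) = -4.005.

-4.01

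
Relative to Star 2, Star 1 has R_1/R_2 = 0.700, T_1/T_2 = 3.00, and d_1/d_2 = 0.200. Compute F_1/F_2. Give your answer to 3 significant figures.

L_1/L_2 = (R_1/R_2)²(T_1/T_2)⁴ = (0.700)² × (3.00)⁴ = 39.69.
F_1/F_2 = (L_1/L_2)/(d_1/d_2)² = 39.69 / (0.200)² = 992.2.

992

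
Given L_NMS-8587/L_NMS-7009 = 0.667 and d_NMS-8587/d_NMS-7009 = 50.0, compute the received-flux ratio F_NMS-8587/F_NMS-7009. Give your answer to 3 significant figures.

F = L/(4πd²), so F_NMS-8587/F_NMS-7009 = (L_NMS-8587/L_NMS-7009) / (d_NMS-8587/d_NMS-7009)²
= 0.667 / (50.0)² = 0.667 / 2500 = 2.668×10^-4.

2.67×10^-4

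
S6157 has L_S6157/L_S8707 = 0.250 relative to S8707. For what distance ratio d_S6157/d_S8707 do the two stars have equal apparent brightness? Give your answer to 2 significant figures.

Equal flux requires L_S6157/d_S6157² = L_S8707/d_S8707², so d_S6157/d_S8707 = √(L_S6157/L_S8707)
= √(0.250) = 0.5000.

0.50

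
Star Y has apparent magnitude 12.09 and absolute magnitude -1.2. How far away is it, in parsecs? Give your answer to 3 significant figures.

m − M = 5 log₁₀(d/10 pc)
12.09 − (-1.2) = 13.29 = 5 log₁₀(d/10)
d = 10 × 10^(13.29/5) = 10 × 10^2.658 = 4550 pc.

4.55×10^3 pc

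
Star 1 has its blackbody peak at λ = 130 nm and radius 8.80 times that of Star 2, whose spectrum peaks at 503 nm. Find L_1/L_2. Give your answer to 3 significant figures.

1.74×10^4

Wien's law gives T ∝ 1/λ_max, so T_1/T_2 = λ_2/λ_1 = 503/130 = 3.869.
Then L ∝ R²T⁴ gives L_1/L_2 = (8.80)² × (3.869)⁴ = 77.44 × 224.1 = 1.736×10^4.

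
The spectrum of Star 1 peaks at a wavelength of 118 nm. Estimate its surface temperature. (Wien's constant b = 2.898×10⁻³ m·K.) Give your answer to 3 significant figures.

T = b/λ_max = 2.898×10⁻³ / (118×10⁻⁹) = 2.456×10^4 K.

2.46×10^4 K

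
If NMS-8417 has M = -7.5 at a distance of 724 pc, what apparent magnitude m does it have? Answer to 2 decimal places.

m = M + 5 log₁₀(d/10 pc) = -7.5 + 5 log₁₀(724/10)
  = -7.5 + 5 × 1.860 = -7.5 + 9.30 = 1.80.

1.80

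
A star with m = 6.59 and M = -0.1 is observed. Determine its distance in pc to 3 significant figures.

m − M = 5 log₁₀(d/10 pc)
6.59 − (-0.1) = 6.69 = 5 log₁₀(d/10)
d = 10 × 10^(6.69/5) = 10 × 10^1.338 = 217.8 pc.

218 pc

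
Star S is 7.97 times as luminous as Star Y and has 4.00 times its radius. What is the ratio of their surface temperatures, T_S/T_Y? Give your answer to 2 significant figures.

0.84

L ∝ R²T⁴ gives T ∝ (L/R²)^(1/4), so
T_S/T_Y = (7.97 / 4.00²)^(1/4) = (0.4981)^(1/4) = 0.8401.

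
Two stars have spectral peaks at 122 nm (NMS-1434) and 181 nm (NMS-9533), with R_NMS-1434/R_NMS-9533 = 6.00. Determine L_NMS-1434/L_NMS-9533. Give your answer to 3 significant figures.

174

Wien's law gives T ∝ 1/λ_max, so T_NMS-1434/T_NMS-9533 = λ_NMS-9533/λ_NMS-1434 = 181/122 = 1.484.
Then L ∝ R²T⁴ gives L_NMS-1434/L_NMS-9533 = (6.00)² × (1.484)⁴ = 36.00 × 4.845 = 174.4.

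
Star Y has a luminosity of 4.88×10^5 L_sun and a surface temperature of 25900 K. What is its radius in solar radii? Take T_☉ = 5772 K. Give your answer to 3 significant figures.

R/R_☉ = √(L/L_☉) / (T/T_☉)² = √(4.88×10^5) / (4.487)²
       = 698.6 / 20.13 = 34.69.

34.7 solar radii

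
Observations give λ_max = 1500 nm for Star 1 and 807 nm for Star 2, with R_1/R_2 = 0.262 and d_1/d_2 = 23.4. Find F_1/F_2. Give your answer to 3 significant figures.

1.05×10^-5

Wien's law: T_1/T_2 = λ_2/λ_1 = 807/1500 = 0.5380.
L_1/L_2 = (R_1/R_2)²(T_1/T_2)⁴ = (0.262)²(0.5380)⁴ = 0.005751.
F_1/F_2 = (L_1/L_2)/(d_1/d_2)² = 0.005751/(23.4)² = 1.050×10^-5.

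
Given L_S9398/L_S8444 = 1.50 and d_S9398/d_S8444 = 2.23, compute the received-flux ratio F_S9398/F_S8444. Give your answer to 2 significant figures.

0.30

F = L/(4πd²), so F_S9398/F_S8444 = (L_S9398/L_S8444) / (d_S9398/d_S8444)²
= 1.50 / (2.23)² = 1.50 / 4.973 = 0.3016.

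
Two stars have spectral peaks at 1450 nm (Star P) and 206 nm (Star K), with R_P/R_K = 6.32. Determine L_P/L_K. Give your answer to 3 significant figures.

Wien's law gives T ∝ 1/λ_max, so T_P/T_K = λ_K/λ_P = 206/1450 = 0.1421.
Then L ∝ R²T⁴ gives L_P/L_K = (6.32)² × (0.1421)⁴ = 39.94 × 4.074×10^-4 = 0.01627.

0.0163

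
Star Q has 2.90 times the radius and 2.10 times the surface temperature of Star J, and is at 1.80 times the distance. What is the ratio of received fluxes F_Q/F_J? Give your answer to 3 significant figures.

50.5

L_Q/L_J = (R_Q/R_J)²(T_Q/T_J)⁴ = (2.90)² × (2.10)⁴ = 163.6.
F_Q/F_J = (L_Q/L_J)/(d_Q/d_J)² = 163.6 / (1.80)² = 50.48.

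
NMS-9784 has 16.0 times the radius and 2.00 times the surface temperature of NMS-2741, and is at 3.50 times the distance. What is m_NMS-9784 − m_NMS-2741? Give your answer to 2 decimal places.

-6.31

L_NMS-9784/L_NMS-2741 = (16.0)²(2.00)⁴ = 4096.
F_NMS-9784/F_NMS-2741 = (L_NMS-9784/L_NMS-2741)/(d_NMS-9784/d_NMS-2741)² = 4096/12.25 = 334.4.
m_NMS-9784 − m_NMS-2741 = −2.5 log₁₀(334.4) = -6.31.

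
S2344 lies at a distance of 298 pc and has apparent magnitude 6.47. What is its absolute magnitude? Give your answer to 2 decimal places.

M = m − 5 log₁₀(d/10 pc) = 6.47 − 5 log₁₀(298/10)
  = 6.47 − 5 × 1.474 = 6.47 − 7.37 = -0.90.

-0.90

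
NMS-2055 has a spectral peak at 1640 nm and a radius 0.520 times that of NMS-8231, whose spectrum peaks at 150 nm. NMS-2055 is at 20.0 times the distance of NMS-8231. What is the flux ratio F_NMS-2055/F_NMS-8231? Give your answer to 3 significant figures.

4.73×10^-8

Wien's law: T_NMS-2055/T_NMS-8231 = λ_NMS-8231/λ_NMS-2055 = 150/1640 = 0.09146.
L_NMS-2055/L_NMS-8231 = (R_NMS-2055/R_NMS-8231)²(T_NMS-2055/T_NMS-8231)⁴ = (0.520)²(0.09146)⁴ = 1.892×10^-5.
F_NMS-2055/F_NMS-8231 = (L_NMS-2055/L_NMS-8231)/(d_NMS-2055/d_NMS-8231)² = 1.892×10^-5/(20.0)² = 4.731×10^-8.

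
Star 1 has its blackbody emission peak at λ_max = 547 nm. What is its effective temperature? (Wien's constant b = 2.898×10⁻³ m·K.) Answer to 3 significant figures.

T = b/λ_max = 2.898×10⁻³ / (547×10⁻⁹) = 5298 K.

5.30×10^3 K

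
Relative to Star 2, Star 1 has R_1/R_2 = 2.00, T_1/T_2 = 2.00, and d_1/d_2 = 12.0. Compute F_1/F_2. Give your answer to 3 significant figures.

0.444

L_1/L_2 = (R_1/R_2)²(T_1/T_2)⁴ = (2.00)² × (2.00)⁴ = 64.00.
F_1/F_2 = (L_1/L_2)/(d_1/d_2)² = 64.00 / (12.0)² = 0.4444.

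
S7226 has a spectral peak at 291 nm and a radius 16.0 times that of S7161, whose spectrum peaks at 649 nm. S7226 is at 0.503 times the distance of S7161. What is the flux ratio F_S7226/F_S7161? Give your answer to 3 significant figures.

Wien's law: T_S7226/T_S7161 = λ_S7161/λ_S7226 = 649/291 = 2.230.
L_S7226/L_S7161 = (R_S7226/R_S7161)²(T_S7226/T_S7161)⁴ = (16.0)²(2.230)⁴ = 6334.
F_S7226/F_S7161 = (L_S7226/L_S7161)/(d_S7226/d_S7161)² = 6334/(0.503)² = 2.503×10^4.

2.50×10^4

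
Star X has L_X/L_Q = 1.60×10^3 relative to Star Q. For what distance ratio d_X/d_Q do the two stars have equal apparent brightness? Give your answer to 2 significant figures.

Equal flux requires L_X/d_X² = L_Q/d_Q², so d_X/d_Q = √(L_X/L_Q)
= √(1.60×10^3) = 40.00.

40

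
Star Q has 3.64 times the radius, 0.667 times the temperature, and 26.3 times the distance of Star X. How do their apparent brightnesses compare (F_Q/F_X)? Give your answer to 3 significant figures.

0.00379

L_Q/L_X = (R_Q/R_X)²(T_Q/T_X)⁴ = (3.64)² × (0.667)⁴ = 2.622.
F_Q/F_X = (L_Q/L_X)/(d_Q/d_X)² = 2.622 / (26.3)² = 0.003791.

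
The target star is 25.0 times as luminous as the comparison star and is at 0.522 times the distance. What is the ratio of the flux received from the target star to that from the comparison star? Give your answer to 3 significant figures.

F = L/(4πd²), so F_t/F_c = (L_t/L_c) / (d_t/d_c)²
= 25.0 / (0.522)² = 25.0 / 0.2725 = 91.75.

91.7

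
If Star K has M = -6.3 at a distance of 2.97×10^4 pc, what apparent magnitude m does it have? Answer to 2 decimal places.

11.06

m = M + 5 log₁₀(d/10 pc) = -6.3 + 5 log₁₀(2.97×10^4/10)
  = -6.3 + 5 × 3.473 = -6.3 + 17.36 = 11.06.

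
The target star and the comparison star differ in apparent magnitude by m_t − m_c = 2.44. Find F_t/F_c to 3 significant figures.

0.106

F_t/F_c = 10^(−(m_t − m_c)/2.5) = 10^(-2.44/2.5) = 10^-0.976 = 0.1057.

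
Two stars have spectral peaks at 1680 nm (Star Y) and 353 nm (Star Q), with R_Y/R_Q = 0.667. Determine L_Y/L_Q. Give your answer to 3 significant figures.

Wien's law gives T ∝ 1/λ_max, so T_Y/T_Q = λ_Q/λ_Y = 353/1680 = 0.2101.
Then L ∝ R²T⁴ gives L_Y/L_Q = (0.667)² × (0.2101)⁴ = 0.4449 × 0.001949 = 8.672×10^-4.

8.67×10^-4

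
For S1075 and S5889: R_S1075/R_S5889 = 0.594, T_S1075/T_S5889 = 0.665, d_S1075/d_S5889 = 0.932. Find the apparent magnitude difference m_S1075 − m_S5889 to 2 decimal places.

2.75

L_S1075/L_S5889 = (0.594)²(0.665)⁴ = 0.06900.
F_S1075/F_S5889 = (L_S1075/L_S5889)/(d_S1075/d_S5889)² = 0.06900/0.8686 = 0.07944.
m_S1075 − m_S5889 = −2.5 log₁₀(0.07944) = 2.75.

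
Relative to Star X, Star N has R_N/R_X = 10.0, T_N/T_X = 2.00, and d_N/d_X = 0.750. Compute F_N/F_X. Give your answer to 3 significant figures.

2.84×10^3

L_N/L_X = (R_N/R_X)²(T_N/T_X)⁴ = (10.0)² × (2.00)⁴ = 1600.
F_N/F_X = (L_N/L_X)/(d_N/d_X)² = 1600 / (0.750)² = 2844.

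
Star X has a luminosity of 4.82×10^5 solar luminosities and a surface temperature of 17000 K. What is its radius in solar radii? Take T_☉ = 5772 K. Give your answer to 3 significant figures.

80.0 solar radii

R/R_☉ = √(L/L_☉) / (T/T_☉)² = √(4.82×10^5) / (2.945)²
       = 694.3 / 8.675 = 80.03.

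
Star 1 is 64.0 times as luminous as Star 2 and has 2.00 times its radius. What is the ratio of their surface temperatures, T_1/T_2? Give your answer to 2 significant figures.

L ∝ R²T⁴ gives T ∝ (L/R²)^(1/4), so
T_1/T_2 = (64.0 / 2.00²)^(1/4) = (16.00)^(1/4) = 2.000.

2.0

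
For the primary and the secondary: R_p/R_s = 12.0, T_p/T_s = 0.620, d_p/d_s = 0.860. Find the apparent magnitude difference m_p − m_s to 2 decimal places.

L_p/L_s = (12.0)²(0.620)⁴ = 21.28.
F_p/F_s = (L_p/L_s)/(d_p/d_s)² = 21.28/0.7396 = 28.77.
m_p − m_s = −2.5 log₁₀(28.77) = -3.65.

-3.65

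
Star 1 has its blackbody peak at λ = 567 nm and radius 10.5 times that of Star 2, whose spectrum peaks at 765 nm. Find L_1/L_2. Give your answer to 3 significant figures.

Wien's law gives T ∝ 1/λ_max, so T_1/T_2 = λ_2/λ_1 = 765/567 = 1.349.
Then L ∝ R²T⁴ gives L_1/L_2 = (10.5)² × (1.349)⁴ = 110.2 × 3.314 = 365.3.

365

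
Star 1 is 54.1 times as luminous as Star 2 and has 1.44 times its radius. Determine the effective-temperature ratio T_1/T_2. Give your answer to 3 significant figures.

L ∝ R²T⁴ gives T ∝ (L/R²)^(1/4), so
T_1/T_2 = (54.1 / 1.44²)^(1/4) = (26.09)^(1/4) = 2.260.

2.26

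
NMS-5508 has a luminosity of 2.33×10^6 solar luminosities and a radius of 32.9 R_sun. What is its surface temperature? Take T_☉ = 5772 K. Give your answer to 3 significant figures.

3.93×10^4 K

T/T_☉ = (L/L_☉)^(1/4) / (R/R_☉)^(1/2)
T = 5772 × (2.33×10^6)^(1/4) / √(32.9) = 5772 × 39.07 / 5.736 = 3.932×10^4 K.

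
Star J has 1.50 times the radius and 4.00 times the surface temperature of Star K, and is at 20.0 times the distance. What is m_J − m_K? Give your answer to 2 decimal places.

-0.40

L_J/L_K = (1.50)²(4.00)⁴ = 576.0.
F_J/F_K = (L_J/L_K)/(d_J/d_K)² = 576.0/400.0 = 1.440.
m_J − m_K = −2.5 log₁₀(1.440) = -0.40.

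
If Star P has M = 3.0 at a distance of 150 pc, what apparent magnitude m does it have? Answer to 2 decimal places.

8.88

m = M + 5 log₁₀(d/10 pc) = 3.0 + 5 log₁₀(150/10)
  = 3.0 + 5 × 1.176 = 3.0 + 5.88 = 8.88.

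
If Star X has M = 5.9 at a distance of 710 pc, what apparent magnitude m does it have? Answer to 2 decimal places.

15.16

m = M + 5 log₁₀(d/10 pc) = 5.9 + 5 log₁₀(710/10)
  = 5.9 + 5 × 1.851 = 5.9 + 9.26 = 15.16.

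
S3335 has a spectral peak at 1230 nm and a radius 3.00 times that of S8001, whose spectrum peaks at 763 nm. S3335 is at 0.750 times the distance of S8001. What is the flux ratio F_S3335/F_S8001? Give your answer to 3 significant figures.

2.37

Wien's law: T_S3335/T_S8001 = λ_S8001/λ_S3335 = 763/1230 = 0.6203.
L_S3335/L_S8001 = (R_S3335/R_S8001)²(T_S3335/T_S8001)⁴ = (3.00)²(0.6203)⁴ = 1.333.
F_S3335/F_S8001 = (L_S3335/L_S8001)/(d_S3335/d_S8001)² = 1.333/(0.750)² = 2.369.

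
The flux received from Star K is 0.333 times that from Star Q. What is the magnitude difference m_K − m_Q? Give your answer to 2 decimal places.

m_K − m_Q = −2.5 log₁₀(F_K/F_Q) = −2.5 log₁₀(0.333) = −2.5 × (-0.478) = 1.194.

1.19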